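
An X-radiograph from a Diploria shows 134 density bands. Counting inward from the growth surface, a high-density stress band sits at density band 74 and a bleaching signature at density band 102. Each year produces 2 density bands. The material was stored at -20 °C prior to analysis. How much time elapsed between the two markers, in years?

Separation: 102 − 74 = 28 density bands.
28 density bands at 2 per year is 28 / 2 = 14 years.

14 years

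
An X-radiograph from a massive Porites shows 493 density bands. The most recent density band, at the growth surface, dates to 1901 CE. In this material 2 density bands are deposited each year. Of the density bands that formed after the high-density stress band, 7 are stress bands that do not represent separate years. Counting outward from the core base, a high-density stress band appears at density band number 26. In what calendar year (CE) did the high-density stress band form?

The high-density stress band sits at density band 26 from the core base, so 493 − 26 = 467 density bands formed after it.
467 − 7 false = 460 true density bands after the high-density stress band.
Dividing by 2 density bands per year: 460 / 2 = 230 years.
1901 − 230 = 1671 CE.

1671 CE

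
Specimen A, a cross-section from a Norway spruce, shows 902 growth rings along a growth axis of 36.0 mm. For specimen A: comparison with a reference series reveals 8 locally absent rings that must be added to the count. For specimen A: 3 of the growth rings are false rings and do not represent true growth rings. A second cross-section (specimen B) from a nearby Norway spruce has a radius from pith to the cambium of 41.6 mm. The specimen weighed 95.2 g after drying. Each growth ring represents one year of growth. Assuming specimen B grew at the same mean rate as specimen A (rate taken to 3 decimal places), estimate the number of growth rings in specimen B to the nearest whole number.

1040 growth rings

Specimen A: after corrections the count is 902 − 3 + 8 = 907 growth rings.
A: Mean rate = 36.0 mm / 907 years ≈ 0.040 mm/year.
For B, 41.6 / 0.040 = 1040.00 years ≈ 1040 growth rings.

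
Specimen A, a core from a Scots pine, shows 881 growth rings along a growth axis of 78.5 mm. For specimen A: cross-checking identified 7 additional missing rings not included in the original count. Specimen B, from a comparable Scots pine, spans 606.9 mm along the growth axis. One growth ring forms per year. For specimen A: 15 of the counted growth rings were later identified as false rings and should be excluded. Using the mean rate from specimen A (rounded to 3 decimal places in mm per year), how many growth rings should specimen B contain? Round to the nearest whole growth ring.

Specimen A: after corrections the count is 881 − 15 + 7 = 873 growth rings.
A: Mean rate = 78.5 mm / 873 years ≈ 0.090 mm/yr.
Specimen B: 606.9 mm / 0.090 mm per year = 6743.33 years ≈ 6743 growth rings.

6743 growth rings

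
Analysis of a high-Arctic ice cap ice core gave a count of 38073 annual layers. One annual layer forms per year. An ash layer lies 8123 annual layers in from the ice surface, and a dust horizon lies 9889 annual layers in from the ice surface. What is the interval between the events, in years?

Separation: 9889 − 8123 = 1766 annual layers.
At one annual layer per year, 1766 years elapsed between them.

1766 years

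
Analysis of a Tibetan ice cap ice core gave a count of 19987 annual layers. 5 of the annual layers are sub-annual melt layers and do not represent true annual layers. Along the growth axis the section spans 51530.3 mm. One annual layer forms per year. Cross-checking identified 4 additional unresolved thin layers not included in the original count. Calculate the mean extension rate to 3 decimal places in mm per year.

2.578 mm per year

After corrections the count is 19987 − 5 + 4 = 19986 annual layers.
Mean rate = 51530.3 mm / 19986 years ≈ 2.578 mm per year.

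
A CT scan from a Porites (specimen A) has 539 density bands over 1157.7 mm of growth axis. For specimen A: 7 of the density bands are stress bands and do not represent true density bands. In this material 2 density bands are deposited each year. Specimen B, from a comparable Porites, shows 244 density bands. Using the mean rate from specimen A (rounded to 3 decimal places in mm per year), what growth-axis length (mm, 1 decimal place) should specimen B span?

Specimen A: adjusted count: 539 − 7 = 532 density bands.
Specimen A: 532 density bands at 2 per year is 532 / 2 = 266 years.
A: Mean rate = 1157.7 mm / 266 years ≈ 4.352 mm per year.
Specimen B: with 2 density bands per year, 244 / 2 = 122 years. Length of B = 4.352 × 122 = 530.9 mm.

530.9 mm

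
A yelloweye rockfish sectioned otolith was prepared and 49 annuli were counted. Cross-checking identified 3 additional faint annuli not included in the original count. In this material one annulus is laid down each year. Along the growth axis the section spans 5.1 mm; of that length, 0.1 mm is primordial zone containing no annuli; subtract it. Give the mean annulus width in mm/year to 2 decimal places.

0.10 mm/year

After corrections the count is 49 + 3 = 52 annuli.
Net length = 5.1 − 0.1 = 5.0 mm.
Mean rate = 5.0 mm / 52 years ≈ 0.10 mm/year.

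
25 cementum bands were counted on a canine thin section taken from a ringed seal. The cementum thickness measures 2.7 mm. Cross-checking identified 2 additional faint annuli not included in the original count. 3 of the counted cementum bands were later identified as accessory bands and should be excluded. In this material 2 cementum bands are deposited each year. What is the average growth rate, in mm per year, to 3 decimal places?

True cementum band count = 25 − 3 + 2 = 24.
24 cementum bands at 2 per year is 24 / 2 = 12 years.
2.7 mm over 12 years gives 2.7 / 12 ≈ 0.225 mm per year.

0.225 mm per year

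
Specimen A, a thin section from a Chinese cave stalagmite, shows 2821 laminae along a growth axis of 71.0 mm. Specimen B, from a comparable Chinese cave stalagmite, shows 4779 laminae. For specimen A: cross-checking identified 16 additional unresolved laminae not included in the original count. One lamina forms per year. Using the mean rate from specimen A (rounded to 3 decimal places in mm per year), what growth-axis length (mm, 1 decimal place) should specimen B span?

119.5 mm

Specimen A: true lamina count = 2821 + 16 = 2837.
A: Mean rate = 71.0 mm / 2837 years ≈ 0.025 mm/year.
For B, 0.025 mm/year × 4779 years = 119.5 mm.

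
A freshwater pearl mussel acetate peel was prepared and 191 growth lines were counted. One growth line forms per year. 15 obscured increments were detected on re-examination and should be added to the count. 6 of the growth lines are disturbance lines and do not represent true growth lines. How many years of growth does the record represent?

After corrections the count is 191 − 6 + 15 = 200 growth lines.
One growth line per year makes the duration 200 years.

200 yr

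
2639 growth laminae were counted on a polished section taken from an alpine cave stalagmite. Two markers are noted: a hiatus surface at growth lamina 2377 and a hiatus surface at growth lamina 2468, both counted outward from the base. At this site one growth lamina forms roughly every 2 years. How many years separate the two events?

182 yr

Separation: 2468 − 2377 = 91 growth laminae.
At 2 years per growth lamina, 91 × 2 = 182 years.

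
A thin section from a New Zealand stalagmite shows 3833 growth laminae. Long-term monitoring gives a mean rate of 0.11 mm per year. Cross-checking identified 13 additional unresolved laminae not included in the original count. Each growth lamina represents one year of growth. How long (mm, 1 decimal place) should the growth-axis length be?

423.1 mm

Correcting the raw count gives 3833 + 13 = 3846 true growth laminae.
Length ≈ 0.11 × 3846 = 423.1 mm.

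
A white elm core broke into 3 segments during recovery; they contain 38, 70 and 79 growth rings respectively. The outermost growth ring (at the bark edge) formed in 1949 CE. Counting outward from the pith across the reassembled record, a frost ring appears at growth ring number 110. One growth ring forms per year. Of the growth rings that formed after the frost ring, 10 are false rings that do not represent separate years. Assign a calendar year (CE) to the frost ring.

Total growth rings = 38 + 70 + 79 = 187.
Between growth ring 110 and the bark edge there are 187 − 110 = 77 growth rings.
77 − 10 false = 67 true growth rings after the frost ring.
1949 − 67 = 1882 CE.

1882 CE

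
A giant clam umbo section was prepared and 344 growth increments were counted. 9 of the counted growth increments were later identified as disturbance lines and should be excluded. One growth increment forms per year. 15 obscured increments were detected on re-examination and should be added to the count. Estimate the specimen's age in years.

350 yr

True growth increment count = 344 − 9 + 15 = 350.
One growth increment per year makes the duration 350 years.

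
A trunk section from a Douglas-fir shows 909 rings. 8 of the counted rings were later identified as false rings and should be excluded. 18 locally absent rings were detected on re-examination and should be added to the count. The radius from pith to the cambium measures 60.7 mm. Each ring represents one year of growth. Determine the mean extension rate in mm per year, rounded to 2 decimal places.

True ring count = 909 − 8 + 18 = 919.
60.7 mm over 919 years gives 60.7 / 919 ≈ 0.07 mm per year.

0.07 mm per year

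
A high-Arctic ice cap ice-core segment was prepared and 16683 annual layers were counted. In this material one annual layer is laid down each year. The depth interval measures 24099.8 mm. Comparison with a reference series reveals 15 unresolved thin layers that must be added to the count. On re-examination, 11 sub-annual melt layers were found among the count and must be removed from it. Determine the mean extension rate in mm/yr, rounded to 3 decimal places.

Correcting the raw count gives 16683 − 11 + 15 = 16687 true annual layers.
Mean rate = 24099.8 mm / 16687 years ≈ 1.444 mm/yr.

1.444 mm/yr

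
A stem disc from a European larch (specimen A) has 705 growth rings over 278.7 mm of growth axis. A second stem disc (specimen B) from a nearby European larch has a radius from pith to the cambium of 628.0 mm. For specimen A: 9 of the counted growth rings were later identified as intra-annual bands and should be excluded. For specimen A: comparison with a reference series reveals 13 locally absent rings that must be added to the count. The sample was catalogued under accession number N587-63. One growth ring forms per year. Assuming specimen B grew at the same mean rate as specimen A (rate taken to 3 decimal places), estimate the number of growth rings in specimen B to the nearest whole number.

1598 growth rings

Specimen A: adjusted count: 705 − 9 + 13 = 709 growth rings.
A: Extension rate ≈ 278.7 / 709 = 0.393 mm per year.
Specimen B: 628.0 mm / 0.393 mm per year = 1597.96 years ≈ 1598 growth rings.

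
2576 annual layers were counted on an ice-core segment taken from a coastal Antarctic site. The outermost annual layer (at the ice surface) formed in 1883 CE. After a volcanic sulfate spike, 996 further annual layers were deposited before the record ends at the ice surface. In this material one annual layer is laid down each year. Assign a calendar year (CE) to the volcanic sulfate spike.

887 CE

996 annual layers post-date the volcanic sulfate spike.
The annual layer at the ice surface is 1883 CE, so the volcanic sulfate spike dates to 1883 − 996 = 887 CE.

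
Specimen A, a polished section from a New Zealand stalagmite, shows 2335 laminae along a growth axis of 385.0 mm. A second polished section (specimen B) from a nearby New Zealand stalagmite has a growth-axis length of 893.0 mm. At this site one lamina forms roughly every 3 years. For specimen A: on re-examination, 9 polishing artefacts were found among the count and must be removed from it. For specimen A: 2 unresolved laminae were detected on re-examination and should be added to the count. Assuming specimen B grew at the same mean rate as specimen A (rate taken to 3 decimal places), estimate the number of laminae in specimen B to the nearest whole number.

5412 laminae

Specimen A: adjusted count: 2335 − 9 + 2 = 2328 laminae.
Specimen A: 2328 laminae at 3 years each span 2328 × 3 = 6984 years.
A: Mean rate = 385.0 mm / 6984 years ≈ 0.055 mm/year.
For B, 893.0 / 0.055 = 16236.36 years; at 3 years per lamina that is 16236.36 / 3 ≈ 5412 laminae.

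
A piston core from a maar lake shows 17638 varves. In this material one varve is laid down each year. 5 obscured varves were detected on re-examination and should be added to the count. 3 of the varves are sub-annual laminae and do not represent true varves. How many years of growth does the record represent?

After corrections the count is 17638 − 3 + 5 = 17640 varves.
At one varve per year, that is 17640 years.

17640 years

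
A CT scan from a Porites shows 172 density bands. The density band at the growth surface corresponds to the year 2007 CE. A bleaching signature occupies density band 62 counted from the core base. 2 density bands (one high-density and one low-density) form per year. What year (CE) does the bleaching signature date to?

The bleaching signature sits at density band 62 from the core base, so 172 − 62 = 110 density bands formed after it.
110 density bands at 2 per year is 110 / 2 = 55 years.
2007 − 55 = 1952 CE.

1952 CE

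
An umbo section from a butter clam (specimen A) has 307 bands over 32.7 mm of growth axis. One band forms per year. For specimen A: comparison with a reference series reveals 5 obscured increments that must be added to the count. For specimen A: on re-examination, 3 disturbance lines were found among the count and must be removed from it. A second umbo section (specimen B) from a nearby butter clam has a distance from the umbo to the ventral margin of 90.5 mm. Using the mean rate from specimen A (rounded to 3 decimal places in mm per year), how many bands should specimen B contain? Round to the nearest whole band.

Specimen A: correcting the raw count gives 307 − 3 + 5 = 309 true bands.
A: 32.7 mm over 309 years gives 32.7 / 309 ≈ 0.106 mm/yr.
B spans 90.5 / 0.106 = 853.77 years ≈ 854 bands.

854 bands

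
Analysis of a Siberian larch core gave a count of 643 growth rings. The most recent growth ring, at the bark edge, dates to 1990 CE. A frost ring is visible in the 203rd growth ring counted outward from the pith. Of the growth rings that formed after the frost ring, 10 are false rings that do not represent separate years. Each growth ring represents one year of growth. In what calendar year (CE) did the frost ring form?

1560 CE

Between growth ring 203 and the bark edge there are 643 − 203 = 440 growth rings.
440 − 10 false = 430 true growth rings after the frost ring.
1990 − 430 = 1560 CE.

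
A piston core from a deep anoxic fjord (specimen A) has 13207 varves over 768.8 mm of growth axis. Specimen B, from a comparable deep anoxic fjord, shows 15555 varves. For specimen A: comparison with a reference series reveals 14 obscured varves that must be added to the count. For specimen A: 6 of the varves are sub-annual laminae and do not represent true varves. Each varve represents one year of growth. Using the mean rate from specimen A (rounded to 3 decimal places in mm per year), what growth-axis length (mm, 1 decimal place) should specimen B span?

Specimen A: true varve count = 13207 − 6 + 14 = 13215.
A: Extension rate ≈ 768.8 / 13215 = 0.058 mm/year.
B's length ≈ 0.058 × 15555 = 902.2 mm.

902.2 mm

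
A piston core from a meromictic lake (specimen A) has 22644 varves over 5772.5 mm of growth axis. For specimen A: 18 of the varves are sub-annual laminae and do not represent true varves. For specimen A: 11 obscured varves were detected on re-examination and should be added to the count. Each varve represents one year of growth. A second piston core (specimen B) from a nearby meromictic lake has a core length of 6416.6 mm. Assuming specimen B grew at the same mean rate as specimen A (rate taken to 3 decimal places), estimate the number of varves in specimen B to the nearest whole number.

Specimen A: true varve count = 22644 − 18 + 11 = 22637.
A: Extension rate ≈ 5772.5 / 22637 = 0.255 mm/yr.
B spans 6416.6 / 0.255 = 25163.14 years ≈ 25163 varves.

25163 varves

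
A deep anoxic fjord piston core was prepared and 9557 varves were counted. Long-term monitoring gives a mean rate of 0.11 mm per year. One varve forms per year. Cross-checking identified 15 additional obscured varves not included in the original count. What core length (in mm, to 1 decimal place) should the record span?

1052.9 mm

After corrections the count is 9557 + 15 = 9572 varves.
9572 years at 0.11 mm/year gives 0.11 × 9572 = 1052.9 mm.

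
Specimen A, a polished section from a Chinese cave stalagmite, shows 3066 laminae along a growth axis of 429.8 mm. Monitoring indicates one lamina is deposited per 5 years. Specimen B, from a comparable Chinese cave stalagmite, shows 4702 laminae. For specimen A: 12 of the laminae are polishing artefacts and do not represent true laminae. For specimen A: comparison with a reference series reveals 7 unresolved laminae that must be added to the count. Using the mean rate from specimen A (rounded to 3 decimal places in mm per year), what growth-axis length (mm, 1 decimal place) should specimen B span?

Specimen A: true lamina count = 3066 − 12 + 7 = 3061.
Specimen A: 3061 laminae at 5 years each span 3061 × 5 = 15305 years.
A: Extension rate ≈ 429.8 / 15305 = 0.028 mm/yr.
Specimen B: multiplying by 5 years per lamina: 4702 × 5 = 23510 years. Length of B = 0.028 × 23510 = 658.3 mm.

658.3 mm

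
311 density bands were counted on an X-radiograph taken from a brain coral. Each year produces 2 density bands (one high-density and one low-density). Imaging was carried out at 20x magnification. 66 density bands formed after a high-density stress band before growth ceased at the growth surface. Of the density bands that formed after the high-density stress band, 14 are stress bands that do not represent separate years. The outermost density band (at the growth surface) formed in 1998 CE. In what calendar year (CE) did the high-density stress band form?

1972 CE

66 density bands post-date the high-density stress band.
Removing the 14 false density bands leaves 66 − 14 = 52 true density bands beyond the high-density stress band.
52 density bands at 2 per year is 52 / 2 = 26 years.
Counting back 26 years from 1998 CE places the high-density stress band in 1998 − 26 = 1972 CE.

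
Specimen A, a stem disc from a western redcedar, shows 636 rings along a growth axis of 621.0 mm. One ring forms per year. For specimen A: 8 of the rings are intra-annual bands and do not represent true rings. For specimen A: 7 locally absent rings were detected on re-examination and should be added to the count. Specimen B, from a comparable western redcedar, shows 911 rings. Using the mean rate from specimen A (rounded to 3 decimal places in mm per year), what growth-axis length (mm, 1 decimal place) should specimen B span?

891.0 mm

Specimen A: correcting the raw count gives 636 − 8 + 7 = 635 true rings.
A: Mean rate = 621.0 mm / 635 years ≈ 0.978 mm per year.
For B, 0.978 mm/year × 911 years = 891.0 mm.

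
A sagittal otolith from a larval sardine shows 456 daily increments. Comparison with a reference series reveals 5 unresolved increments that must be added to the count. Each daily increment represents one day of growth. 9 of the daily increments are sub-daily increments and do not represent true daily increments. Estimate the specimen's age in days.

Correcting the raw count gives 456 − 9 + 5 = 452 true daily increments.
At one daily increment per day, that is 452 days.

452 days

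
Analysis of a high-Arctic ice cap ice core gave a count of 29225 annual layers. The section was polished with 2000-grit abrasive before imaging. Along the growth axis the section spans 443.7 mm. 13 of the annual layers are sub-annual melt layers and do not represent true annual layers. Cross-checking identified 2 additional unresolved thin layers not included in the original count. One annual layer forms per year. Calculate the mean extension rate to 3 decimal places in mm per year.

0.015 mm per year

Adjusted count: 29225 − 13 + 2 = 29214 annual layers.
Extension rate ≈ 443.7 / 29214 = 0.015 mm per year.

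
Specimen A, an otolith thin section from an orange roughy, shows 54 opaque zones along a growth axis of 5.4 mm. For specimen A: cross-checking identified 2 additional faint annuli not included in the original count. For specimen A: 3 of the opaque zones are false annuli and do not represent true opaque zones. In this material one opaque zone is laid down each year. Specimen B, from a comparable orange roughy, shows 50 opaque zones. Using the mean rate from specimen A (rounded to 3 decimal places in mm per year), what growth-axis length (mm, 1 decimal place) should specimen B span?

5.1 mm

Specimen A: true opaque zone count = 54 − 3 + 2 = 53.
A: 5.4 mm over 53 years gives 5.4 / 53 ≈ 0.102 mm/yr.
For B, 0.102 mm/year × 50 years = 5.1 mm.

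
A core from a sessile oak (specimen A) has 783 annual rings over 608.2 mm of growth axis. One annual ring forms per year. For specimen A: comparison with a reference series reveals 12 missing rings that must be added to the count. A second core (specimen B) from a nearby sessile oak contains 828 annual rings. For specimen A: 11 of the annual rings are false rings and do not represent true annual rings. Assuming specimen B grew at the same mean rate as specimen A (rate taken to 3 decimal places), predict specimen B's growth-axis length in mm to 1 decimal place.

642.5 mm

Specimen A: true annual ring count = 783 − 11 + 12 = 784.
A: Extension rate ≈ 608.2 / 784 = 0.776 mm/year.
Length of B = 0.776 × 828 = 642.5 mm.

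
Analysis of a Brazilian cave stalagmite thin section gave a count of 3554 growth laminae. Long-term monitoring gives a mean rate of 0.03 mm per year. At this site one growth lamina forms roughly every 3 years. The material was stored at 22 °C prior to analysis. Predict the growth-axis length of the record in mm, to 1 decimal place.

At 3 years per growth lamina, 3554 × 3 = 10662 years.
10662 years at 0.03 mm/year gives 0.03 × 10662 = 319.9 mm.

319.9 mm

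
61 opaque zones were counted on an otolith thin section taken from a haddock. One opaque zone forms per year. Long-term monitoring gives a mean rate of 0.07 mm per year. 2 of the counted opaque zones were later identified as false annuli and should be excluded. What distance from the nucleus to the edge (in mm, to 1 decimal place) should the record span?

True opaque zone count = 61 − 2 = 59.
Predicted length = 0.07 mm/year × 59 years = 4.1 mm.

4.1 mm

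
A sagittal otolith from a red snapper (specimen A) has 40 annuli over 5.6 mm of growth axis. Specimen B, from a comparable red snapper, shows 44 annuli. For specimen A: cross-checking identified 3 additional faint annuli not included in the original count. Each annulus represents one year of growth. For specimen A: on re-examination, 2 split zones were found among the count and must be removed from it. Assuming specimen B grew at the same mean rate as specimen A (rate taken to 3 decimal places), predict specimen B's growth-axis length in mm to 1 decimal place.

Specimen A: adjusted count: 40 − 2 + 3 = 41 annuli.
A: Mean rate = 5.6 mm / 41 years ≈ 0.137 mm/year.
For B, 0.137 mm/year × 44 years = 6.0 mm.

6.0 mm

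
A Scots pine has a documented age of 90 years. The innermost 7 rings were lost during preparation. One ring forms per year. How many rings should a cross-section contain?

83 rings

At one ring per year, 90 years correspond to 90 rings.
Less the 7 uncaptured rings: 90 − 7 = 83.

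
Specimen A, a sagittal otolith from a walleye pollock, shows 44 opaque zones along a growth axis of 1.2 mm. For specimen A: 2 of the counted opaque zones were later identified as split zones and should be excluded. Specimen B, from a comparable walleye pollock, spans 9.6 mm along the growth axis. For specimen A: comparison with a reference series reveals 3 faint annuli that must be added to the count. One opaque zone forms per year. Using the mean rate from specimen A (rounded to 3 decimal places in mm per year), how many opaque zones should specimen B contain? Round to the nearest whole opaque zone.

356 opaque zones

Specimen A: correcting the raw count gives 44 − 2 + 3 = 45 true opaque zones.
A: Extension rate ≈ 1.2 / 45 = 0.027 mm/yr.
Specimen B: 9.6 mm / 0.027 mm per year = 355.56 years ≈ 356 opaque zones.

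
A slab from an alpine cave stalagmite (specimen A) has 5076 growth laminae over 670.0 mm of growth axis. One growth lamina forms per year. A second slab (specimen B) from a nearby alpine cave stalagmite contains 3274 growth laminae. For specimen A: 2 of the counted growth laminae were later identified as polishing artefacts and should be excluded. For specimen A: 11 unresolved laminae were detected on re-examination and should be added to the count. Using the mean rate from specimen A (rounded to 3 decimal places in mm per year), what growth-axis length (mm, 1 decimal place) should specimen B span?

432.2 mm

Specimen A: correcting the raw count gives 5076 − 2 + 11 = 5085 true growth laminae.
A: 670.0 mm over 5085 years gives 670.0 / 5085 ≈ 0.132 mm/yr.
For B, 0.132 mm/year × 3274 years = 432.2 mm.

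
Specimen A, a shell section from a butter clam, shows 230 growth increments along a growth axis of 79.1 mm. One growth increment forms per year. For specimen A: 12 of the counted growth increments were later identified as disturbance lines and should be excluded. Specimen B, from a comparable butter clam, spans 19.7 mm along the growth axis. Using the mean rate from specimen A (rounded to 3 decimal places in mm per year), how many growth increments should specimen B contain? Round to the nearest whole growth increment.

Specimen A: adjusted count: 230 − 12 = 218 growth increments.
A: 79.1 mm over 218 years gives 79.1 / 218 ≈ 0.363 mm/yr.
Specimen B: 19.7 mm / 0.363 mm per year = 54.27 years ≈ 54 growth increments.

54 growth increments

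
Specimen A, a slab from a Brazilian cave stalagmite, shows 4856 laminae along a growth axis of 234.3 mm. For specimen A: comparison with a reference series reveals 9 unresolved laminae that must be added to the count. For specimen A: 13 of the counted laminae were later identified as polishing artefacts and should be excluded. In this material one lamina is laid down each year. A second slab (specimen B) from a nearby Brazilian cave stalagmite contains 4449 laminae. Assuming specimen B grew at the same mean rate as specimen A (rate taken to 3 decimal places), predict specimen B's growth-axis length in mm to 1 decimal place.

Specimen A: adjusted count: 4856 − 13 + 9 = 4852 laminae.
A: 234.3 mm over 4852 years gives 234.3 / 4852 ≈ 0.048 mm per year.
B's length ≈ 0.048 × 4449 = 213.6 mm.

213.6 mm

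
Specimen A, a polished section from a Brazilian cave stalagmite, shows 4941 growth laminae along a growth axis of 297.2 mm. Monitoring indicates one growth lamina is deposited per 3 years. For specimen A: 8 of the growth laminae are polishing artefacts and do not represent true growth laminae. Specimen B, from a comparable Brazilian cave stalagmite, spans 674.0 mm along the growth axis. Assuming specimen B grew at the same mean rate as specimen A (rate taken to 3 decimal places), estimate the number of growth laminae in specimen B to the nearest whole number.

11233 growth laminae

Specimen A: after corrections the count is 4941 − 8 = 4933 growth laminae.
Specimen A: multiplying by 3 years per growth lamina: 4933 × 3 = 14799 years.
A: 297.2 mm over 14799 years gives 297.2 / 14799 ≈ 0.020 mm/yr.
B spans 674.0 / 0.020 = 33700.00 years; at 3 years per growth lamina that is 33700.00 / 3 ≈ 11233 growth laminae.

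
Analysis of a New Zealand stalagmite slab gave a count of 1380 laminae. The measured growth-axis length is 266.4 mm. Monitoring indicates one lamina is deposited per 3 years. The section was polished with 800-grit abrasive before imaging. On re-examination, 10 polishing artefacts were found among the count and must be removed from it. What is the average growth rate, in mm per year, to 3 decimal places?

True lamina count = 1380 − 10 = 1370.
1370 laminae at 3 years each span 1370 × 3 = 4110 years.
Extension rate ≈ 266.4 / 4110 = 0.065 mm per year.

0.065 mm per year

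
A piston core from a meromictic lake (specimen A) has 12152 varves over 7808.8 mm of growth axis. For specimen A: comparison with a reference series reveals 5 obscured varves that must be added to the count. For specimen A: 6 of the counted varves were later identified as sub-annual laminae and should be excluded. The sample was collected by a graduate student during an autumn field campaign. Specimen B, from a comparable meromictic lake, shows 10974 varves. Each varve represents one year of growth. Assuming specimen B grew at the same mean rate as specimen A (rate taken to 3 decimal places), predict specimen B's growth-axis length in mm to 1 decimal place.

7056.3 mm

Specimen A: adjusted count: 12152 − 6 + 5 = 12151 varves.
A: Mean rate = 7808.8 mm / 12151 years ≈ 0.643 mm per year.
Length of B = 0.643 × 10974 = 7056.3 mm.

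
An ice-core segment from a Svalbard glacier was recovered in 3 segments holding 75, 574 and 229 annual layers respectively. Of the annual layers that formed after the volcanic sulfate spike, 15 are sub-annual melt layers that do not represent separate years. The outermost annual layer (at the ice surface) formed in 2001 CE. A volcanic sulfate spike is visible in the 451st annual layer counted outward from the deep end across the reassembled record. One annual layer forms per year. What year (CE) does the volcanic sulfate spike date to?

1589 CE

Total annual layers = 75 + 574 + 229 = 878.
The volcanic sulfate spike sits at annual layer 451 from the deep end, so 878 − 451 = 427 annual layers formed after it.
Excluding 15 false annual layers: 427 − 15 = 412.
Counting back 412 years from 2001 CE places the volcanic sulfate spike in 2001 − 412 = 1589 CE.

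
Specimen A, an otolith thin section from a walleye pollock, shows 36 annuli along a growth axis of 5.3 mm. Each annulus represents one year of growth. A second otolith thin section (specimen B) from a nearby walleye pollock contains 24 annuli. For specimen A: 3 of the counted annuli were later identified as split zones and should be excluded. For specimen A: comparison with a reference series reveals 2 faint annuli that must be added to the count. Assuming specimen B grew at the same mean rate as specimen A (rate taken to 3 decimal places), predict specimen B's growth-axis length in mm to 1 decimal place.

3.6 mm

Specimen A: correcting the raw count gives 36 − 3 + 2 = 35 true annuli.
A: Extension rate ≈ 5.3 / 35 = 0.151 mm/yr.
For B, 0.151 mm/year × 24 years = 3.6 mm.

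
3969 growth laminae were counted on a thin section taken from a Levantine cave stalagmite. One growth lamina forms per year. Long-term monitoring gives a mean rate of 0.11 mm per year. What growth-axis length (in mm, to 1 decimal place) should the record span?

436.6 mm

3969 years of growth are recorded.
Predicted length = 0.11 mm/year × 3969 years = 436.6 mm.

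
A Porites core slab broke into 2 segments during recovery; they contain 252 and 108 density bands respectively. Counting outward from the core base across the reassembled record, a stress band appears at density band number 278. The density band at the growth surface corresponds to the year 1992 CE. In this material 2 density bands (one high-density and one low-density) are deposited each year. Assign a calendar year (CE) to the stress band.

1951 CE

Total density bands = 252 + 108 = 360.
360 − 278 = 82 density bands lie beyond the stress band toward the growth surface.
With 2 density bands per year, 82 / 2 = 41 years.
Counting back 41 years from 1992 CE places the stress band in 1992 − 41 = 1951 CE.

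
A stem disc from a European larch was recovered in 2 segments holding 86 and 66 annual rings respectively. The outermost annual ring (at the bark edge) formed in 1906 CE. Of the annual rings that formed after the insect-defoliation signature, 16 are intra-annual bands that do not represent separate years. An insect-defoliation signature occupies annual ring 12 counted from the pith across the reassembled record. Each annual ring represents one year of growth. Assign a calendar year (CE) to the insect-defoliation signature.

Total annual rings = 86 + 66 = 152.
The insect-defoliation signature sits at annual ring 12 from the pith, so 152 − 12 = 140 annual rings formed after it.
Excluding 16 false annual rings: 140 − 16 = 124.
The annual ring at the bark edge is 1906 CE, so the insect-defoliation signature dates to 1906 − 124 = 1782 CE.

1782 CE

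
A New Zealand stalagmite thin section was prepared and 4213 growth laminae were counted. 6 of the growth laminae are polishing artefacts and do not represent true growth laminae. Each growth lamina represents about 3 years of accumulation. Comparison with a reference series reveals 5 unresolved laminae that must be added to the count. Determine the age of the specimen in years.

Adjusted count: 4213 − 6 + 5 = 4212 growth laminae.
At 3 years per growth lamina, 4212 × 3 = 12636 years.

12636 years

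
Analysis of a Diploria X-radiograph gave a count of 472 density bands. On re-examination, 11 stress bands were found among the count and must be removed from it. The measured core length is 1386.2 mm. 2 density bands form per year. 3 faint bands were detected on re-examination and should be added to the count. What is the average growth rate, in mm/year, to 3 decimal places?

5.975 mm/year

Adjusted count: 472 − 11 + 3 = 464 density bands.
With 2 density bands per year, 464 / 2 = 232 years.
Mean rate = 1386.2 mm / 232 years ≈ 5.975 mm/year.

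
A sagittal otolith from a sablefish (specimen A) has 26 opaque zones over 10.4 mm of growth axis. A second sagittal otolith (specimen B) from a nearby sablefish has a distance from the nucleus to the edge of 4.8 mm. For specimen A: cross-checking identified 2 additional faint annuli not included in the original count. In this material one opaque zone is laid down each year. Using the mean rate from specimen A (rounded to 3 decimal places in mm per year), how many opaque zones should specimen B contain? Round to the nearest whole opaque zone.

Specimen A: after corrections the count is 26 + 2 = 28 opaque zones.
A: Mean rate = 10.4 mm / 28 years ≈ 0.371 mm/year.
For B, 4.8 / 0.371 = 12.94 years ≈ 13 opaque zones.

13 opaque zones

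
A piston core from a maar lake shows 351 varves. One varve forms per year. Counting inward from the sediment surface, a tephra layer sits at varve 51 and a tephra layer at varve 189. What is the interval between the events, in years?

The two markers are separated by 189 − 51 = 138 varves.
At one varve per year, 138 years elapsed between them.

138 yr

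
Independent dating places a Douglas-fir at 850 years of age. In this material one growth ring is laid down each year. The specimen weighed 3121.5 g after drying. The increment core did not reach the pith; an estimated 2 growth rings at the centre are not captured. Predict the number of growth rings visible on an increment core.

At one growth ring per year, 850 years correspond to 850 growth rings.
Less the 2 uncaptured growth rings: 850 − 2 = 848.

848 growth rings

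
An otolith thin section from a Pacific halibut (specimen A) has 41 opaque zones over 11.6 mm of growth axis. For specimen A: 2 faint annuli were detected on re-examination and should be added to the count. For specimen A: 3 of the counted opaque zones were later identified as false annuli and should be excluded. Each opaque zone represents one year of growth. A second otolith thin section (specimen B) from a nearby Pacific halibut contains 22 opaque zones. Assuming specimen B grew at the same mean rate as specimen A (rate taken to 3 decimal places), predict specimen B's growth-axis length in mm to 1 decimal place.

Specimen A: correcting the raw count gives 41 − 3 + 2 = 40 true opaque zones.
A: 11.6 mm over 40 years gives 11.6 / 40 ≈ 0.290 mm/year.
B's length ≈ 0.290 × 22 = 6.4 mm.

6.4 mm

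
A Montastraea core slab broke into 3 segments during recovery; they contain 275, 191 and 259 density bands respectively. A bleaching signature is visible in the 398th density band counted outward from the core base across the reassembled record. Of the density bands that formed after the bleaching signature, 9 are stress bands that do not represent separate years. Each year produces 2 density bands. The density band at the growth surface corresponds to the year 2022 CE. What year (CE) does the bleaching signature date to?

Total density bands = 275 + 191 + 259 = 725.
The bleaching signature sits at density band 398 from the core base, so 725 − 398 = 327 density bands formed after it.
327 − 9 false = 318 true density bands after the bleaching signature.
318 density bands at 2 per year is 318 / 2 = 159 years.
Counting back 159 years from 2022 CE places the bleaching signature in 2022 − 159 = 1863 CE.

1863 CE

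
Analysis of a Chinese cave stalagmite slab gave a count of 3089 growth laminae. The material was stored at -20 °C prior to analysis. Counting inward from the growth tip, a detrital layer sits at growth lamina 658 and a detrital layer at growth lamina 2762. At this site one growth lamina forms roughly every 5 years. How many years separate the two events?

Separation: 2762 − 658 = 2104 growth laminae.
2104 growth laminae at 5 years each span 2104 × 5 = 10520 years.

10520 years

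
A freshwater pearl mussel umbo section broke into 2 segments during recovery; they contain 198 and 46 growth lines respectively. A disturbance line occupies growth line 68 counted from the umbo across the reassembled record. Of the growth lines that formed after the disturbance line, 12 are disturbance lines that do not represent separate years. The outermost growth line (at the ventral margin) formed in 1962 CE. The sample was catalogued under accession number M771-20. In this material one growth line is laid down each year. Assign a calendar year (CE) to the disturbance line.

Total growth lines = 198 + 46 = 244.
244 − 68 = 176 growth lines lie beyond the disturbance line toward the ventral margin.
Removing the 12 false growth lines leaves 176 − 12 = 164 true growth lines beyond the disturbance line.
Counting back 164 years from 1962 CE places the disturbance line in 1962 − 164 = 1798 CE.

1798 CE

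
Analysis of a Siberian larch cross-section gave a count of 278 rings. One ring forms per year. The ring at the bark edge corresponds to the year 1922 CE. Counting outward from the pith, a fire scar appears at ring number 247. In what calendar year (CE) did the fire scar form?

Between ring 247 and the bark edge there are 278 − 247 = 31 rings.
Counting back 31 years from 1922 CE places the fire scar in 1922 − 31 = 1891 CE.

1891 CE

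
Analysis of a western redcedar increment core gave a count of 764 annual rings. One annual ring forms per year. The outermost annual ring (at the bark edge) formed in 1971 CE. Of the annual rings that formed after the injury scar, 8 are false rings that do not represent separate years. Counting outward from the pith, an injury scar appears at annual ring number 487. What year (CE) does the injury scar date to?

The injury scar sits at annual ring 487 from the pith, so 764 − 487 = 277 annual rings formed after it.
277 − 8 false = 269 true annual rings after the injury scar.
Counting back 269 years from 1971 CE places the injury scar in 1971 − 269 = 1702 CE.

1702 CE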